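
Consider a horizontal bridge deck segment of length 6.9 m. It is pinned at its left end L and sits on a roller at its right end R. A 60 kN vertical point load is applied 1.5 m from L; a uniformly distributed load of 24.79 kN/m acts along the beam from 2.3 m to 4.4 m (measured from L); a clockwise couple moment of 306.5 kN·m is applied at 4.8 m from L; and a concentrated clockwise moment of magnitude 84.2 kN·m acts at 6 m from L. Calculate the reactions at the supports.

L_x = 0, L_y = 17.12 kN, R_y = 94.94 kN

Resultant of the distributed load: 24.79 × 2.1 = 52.059 kN at 3.35 m from L.
Moments about L: R_y·6.9 − 60·1.5 − (24.79·2.1)·3.35 − 306.5 − 84.2 = 0 → R_y = 655.09765/6.9 = 94.9417 ≈ 94.94 kN.
ΣF_y = 0: L_y + 94.9417 − 60 − 24.79·2.1 = 0 → L_y = 17.12 kN.
ΣF_x = 0: no horizontal applied forces, so L_x = 0.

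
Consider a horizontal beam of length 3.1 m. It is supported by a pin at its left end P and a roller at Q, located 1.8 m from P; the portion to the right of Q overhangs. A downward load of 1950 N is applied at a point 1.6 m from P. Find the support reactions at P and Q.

Taking moments about P: Q_y·1.8 − 1950·1.6 = 0 → Q_y = 3120/1.8 = 1733.33 ≈ 1733 N.
ΣF_y = 0: P_y + 1733.33 − 1950 = 0 → P_y = 216.7 N.
ΣF_x = 0: no horizontal applied forces, so P_x = 0.

P_x = 0, P_y = 216.7 N, Q_y = 1733 N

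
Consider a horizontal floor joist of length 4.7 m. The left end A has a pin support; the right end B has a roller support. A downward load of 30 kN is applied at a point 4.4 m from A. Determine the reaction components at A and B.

ΣM about A: B_y·4.7 − 30·4.4 = 0 → B_y = 132/4.7 = 28.0851 ≈ 28.09 kN.
ΣF_y = 0: A_y + 28.0851 − 30 = 0 → A_y = 1.915 kN.
ΣF_x = 0: no horizontal applied forces, so A_x = 0.

A_x = 0, A_y = 1.915 kN, B_y = 28.09 kN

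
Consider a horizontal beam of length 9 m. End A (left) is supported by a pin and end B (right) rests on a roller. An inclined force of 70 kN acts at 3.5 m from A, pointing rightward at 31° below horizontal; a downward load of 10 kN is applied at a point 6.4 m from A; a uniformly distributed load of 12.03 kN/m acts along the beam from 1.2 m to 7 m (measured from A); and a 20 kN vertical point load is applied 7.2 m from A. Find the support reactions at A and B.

Resultant of the distributed load: 12.03 × 5.8 = 69.774 kN at 4.1 m from A.
ΣM about A: B_y·9 − 70·sin31°·3.5 − 10·6.4 − (12.03·5.8)·4.1 − 20·7.2 = 0 → B_y = 620.258/9 = 68.9176 ≈ 68.92 kN.
ΣF_y = 0: A_y + 68.9176 − 70·sin31° − 10 − 12.03·5.8 − 20 = 0 → A_y = 66.91 kN.
ΣF_x = 0: A_x + 70·cos31° = 0 → A_x = -60.00 kN.

A_x = -60.00 kN, A_y = 66.91 kN, B_y = 68.92 kN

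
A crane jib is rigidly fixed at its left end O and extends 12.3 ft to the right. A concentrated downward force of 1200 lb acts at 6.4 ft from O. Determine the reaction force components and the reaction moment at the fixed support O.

ΣF_x = 0: O_x = 0.
ΣF_y = 0: O_y − 1200 = 0 → O_y = 1200 lb.
ΣM about O: M_O − 1200·6.4 = 0 → M_O = 7680 lb·ft.

O_x = 0, O_y = 1200 lb, M_O = 7680 lb·ft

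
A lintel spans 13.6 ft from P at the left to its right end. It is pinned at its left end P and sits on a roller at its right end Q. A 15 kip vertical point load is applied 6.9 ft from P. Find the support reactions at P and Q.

Moments about P: Q_y·13.6 − 15·6.9 = 0 → Q_y = 103.5/13.6 = 7.61029 ≈ 7.610 kip.
ΣF_y = 0: P_y + 7.61029 − 15 = 0 → P_y = 7.390 kip.
ΣF_x = 0: no horizontal applied forces, so P_x = 0.

P_x = 0, P_y = 7.390 kip, Q_y = 7.610 kip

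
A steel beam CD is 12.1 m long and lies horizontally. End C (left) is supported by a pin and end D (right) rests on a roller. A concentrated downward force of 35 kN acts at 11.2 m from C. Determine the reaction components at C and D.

ΣM about C: D_y·12.1 − 35·11.2 = 0 → D_y = 392/12.1 = 32.3967 ≈ 32.40 kN.
ΣF_y = 0: C_y + 32.3967 − 35 = 0 → C_y = 2.603 kN.
ΣF_x = 0: no horizontal applied forces, so C_x = 0.

C_x = 0, C_y = 2.603 kN, D_y = 32.40 kN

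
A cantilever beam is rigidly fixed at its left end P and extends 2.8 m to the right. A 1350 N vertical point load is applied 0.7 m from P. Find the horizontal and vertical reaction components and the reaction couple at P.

ΣF_x = 0: P_x = 0.
ΣF_y = 0: P_y − 1350 = 0 → P_y = 1350 N.
ΣM about P: M_P − 1350·0.7 = 0 → M_P = 945.0 N·m.

P_x = 0, P_y = 1350 N, M_P = 945.0 N·m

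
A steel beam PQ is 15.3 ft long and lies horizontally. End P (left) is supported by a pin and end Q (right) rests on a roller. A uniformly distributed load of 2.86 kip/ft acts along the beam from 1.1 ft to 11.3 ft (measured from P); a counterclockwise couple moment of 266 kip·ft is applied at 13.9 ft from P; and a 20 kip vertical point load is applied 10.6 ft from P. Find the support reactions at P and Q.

Resultant of the distributed load: 2.86 × 10.2 = 29.172 kip at 6.2 ft from P.
ΣM about P: Q_y·15.3 − (2.86·10.2)·6.2 + 266 − 20·10.6 = 0 → Q_y = 126.8664/15.3 = 8.29192 ≈ 8.292 kip.
ΣF_y = 0: P_y + 8.29192 − 2.86·10.2 − 20 = 0 → P_y = 40.88 kip.
ΣF_x = 0: no horizontal applied forces, so P_x = 0.

P_x = 0, P_y = 40.88 kip, Q_y = 8.292 kip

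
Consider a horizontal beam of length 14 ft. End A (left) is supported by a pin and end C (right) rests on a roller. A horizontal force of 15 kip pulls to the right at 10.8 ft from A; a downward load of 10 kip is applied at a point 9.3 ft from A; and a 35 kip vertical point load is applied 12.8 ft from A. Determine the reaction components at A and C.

A_x = -15.00 kip, A_y = 6.357 kip, C_y = 38.64 kip

Moments about A: C_y·14 − 10·9.3 − 35·12.8 = 0 → C_y = 541/14 = 38.6429 ≈ 38.64 kip.
ΣF_y = 0: A_y + 38.6429 − 10 − 35 = 0 → A_y = 6.357 kip.
ΣF_x = 0: A_x + 15 = 0 → A_x = -15.00 kip.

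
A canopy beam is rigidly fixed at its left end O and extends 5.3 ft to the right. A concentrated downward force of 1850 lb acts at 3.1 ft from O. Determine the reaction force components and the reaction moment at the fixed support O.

ΣF_x = 0: O_x = 0.
ΣF_y = 0: O_y − 1850 = 0 → O_y = 1850 lb.
ΣM about O: M_O − 1850·3.1 = 0 → M_O = 5735 lb·ft.

O_x = 0, O_y = 1850 lb, M_O = 5735 lb·ft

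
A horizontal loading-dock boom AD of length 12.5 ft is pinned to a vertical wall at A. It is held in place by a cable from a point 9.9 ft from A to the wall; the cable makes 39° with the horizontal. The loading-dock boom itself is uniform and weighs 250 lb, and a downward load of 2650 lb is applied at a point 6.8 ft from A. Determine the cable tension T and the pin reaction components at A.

T = 3143 lb, A_x = 2443 lb, A_y = 922.0 lb

ΣM about A: T·sin39°·9.9 − 250·6.25 − 2650·6.8 = 0 → T = 19582.5/(9.9·0.62932) = 3143.12 ≈ 3143 lb.
ΣF_x = 0: A_x − T·cos39° = 0 → A_x = 3143.12 × 0.777146 = 2443 lb.
ΣF_y = 0: A_y + T·sin39° − 250 − 2650 = 0 → A_y = 2900 − 3143.12 × 0.62932 = 922.0 lb.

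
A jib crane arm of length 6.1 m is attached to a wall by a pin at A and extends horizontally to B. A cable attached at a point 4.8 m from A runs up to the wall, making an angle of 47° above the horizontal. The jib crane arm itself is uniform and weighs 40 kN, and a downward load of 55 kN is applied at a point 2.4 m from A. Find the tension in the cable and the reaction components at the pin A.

ΣM about A: T·sin47°·4.8 − 40·3.05 − 55·2.4 = 0 → T = 254/(4.8·0.731354) = 72.3544 ≈ 72.35 kN.
ΣF_x = 0: A_x − T·cos47° = 0 → A_x = 72.3544 × 0.681998 = 49.35 kN.
ΣF_y = 0: A_y + T·sin47° − 40 − 55 = 0 → A_y = 95 − 72.3544 × 0.731354 = 42.08 kN.

T = 72.35 kN, A_x = 49.35 kN, A_y = 42.08 kN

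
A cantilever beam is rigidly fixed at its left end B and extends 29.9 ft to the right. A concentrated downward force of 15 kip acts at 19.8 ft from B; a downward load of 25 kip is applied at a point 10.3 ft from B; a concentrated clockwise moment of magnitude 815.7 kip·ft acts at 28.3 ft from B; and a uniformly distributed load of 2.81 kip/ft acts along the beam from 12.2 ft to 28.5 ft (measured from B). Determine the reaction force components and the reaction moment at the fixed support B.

B_x = 0, B_y = 85.80 kip, M_B = 2302 kip·ft

Resultant of the distributed load: 2.81 × 16.3 = 45.803 kip at 20.35 ft from B.
ΣF_x = 0: B_x = 0.
ΣF_y = 0: B_y − 15 − 25 − 2.81·16.3 = 0 → B_y = 85.80 kip.
ΣM about B: M_B − 15·19.8 − 25·10.3 − 815.7 − (2.81·16.3)·20.35 = 0 → M_B = 2302 kip·ft.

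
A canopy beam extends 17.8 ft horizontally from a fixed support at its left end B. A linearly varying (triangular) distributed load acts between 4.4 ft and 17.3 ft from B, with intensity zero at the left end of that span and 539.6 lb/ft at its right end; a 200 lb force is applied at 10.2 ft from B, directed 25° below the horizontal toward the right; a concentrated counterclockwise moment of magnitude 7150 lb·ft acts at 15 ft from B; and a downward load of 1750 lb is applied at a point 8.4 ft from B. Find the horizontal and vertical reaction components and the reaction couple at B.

B_x = -181.3 lb, B_y = 5315 lb, M_B = 53660 lb·ft

Resultant of the triangular load: ½ × 539.6 × 12.9 = 3480.42 lb, acting at 13 ft from B (one-third of the span from the peak).
ΣF_x = 0: B_x + 200·cos25° = 0 → B_x = -181.3 lb.
ΣF_y = 0: B_y − ½·539.6·12.9 − 200·sin25° − 1750 = 0 → B_y = 5315 lb.
ΣM about B: M_B − (½·539.6·12.9)·13 − 200·sin25°·10.2 + 7150 − 1750·8.4 = 0 → M_B = 53660 lb·ft.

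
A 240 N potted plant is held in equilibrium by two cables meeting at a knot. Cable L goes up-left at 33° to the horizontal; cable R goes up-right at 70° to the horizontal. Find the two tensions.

ΣF_x = 0: −T_L·cos33° + T_R·cos70° = 0 → T_R = 2.45211·T_L.
ΣF_y = 0: T_L·sin33° + T_R·sin70° = 240.
Substitute: T_L·(0.544639 + 2.45211·0.939693) = 240 → T_L = 84.2439 ≈ 84.24 N.
Then T_R = 2.45211 × 84.2439 = 206.6 N.

T_L = 84.24 N, T_R = 206.6 N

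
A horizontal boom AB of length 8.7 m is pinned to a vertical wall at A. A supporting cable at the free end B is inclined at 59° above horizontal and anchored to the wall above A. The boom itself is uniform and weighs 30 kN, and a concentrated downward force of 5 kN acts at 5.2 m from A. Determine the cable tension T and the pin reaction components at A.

T = 20.99 kN, A_x = 10.81 kN, A_y = 17.01 kN

ΣM about A: T·sin59°·8.7 − 30·4.35 − 5·5.2 = 0 → T = 156.5/(8.7·0.857167) = 20.986 ≈ 20.99 kN.
ΣF_x = 0: A_x − T·cos59° = 0 → A_x = 20.986 × 0.515038 = 10.81 kN.
ΣF_y = 0: A_y + T·sin59° − 30 − 5 = 0 → A_y = 35 − 20.986 × 0.857167 = 17.01 kN.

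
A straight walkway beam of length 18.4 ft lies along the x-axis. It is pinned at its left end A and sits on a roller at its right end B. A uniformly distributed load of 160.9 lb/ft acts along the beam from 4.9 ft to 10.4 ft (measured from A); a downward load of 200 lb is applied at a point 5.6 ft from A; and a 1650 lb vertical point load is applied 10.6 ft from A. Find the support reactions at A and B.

A_x = 0, A_y = 1356 lb, B_y = 1379 lb

Resultant of the distributed load: 160.9 × 5.5 = 884.95 lb at 7.65 ft from A.
Taking moments about A: B_y·18.4 − (160.9·5.5)·7.65 − 200·5.6 − 1650·10.6 = 0 → B_y = 25379.8675/18.4 = 1379.34 ≈ 1379 lb.
ΣF_y = 0: A_y + 1379.34 − 160.9·5.5 − 200 − 1650 = 0 → A_y = 1356 lb.
ΣF_x = 0: no horizontal applied forces, so A_x = 0.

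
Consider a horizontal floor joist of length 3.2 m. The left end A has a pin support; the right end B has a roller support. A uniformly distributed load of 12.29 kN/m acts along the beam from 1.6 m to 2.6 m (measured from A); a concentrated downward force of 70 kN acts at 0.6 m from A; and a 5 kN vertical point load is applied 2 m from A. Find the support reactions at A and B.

A_x = 0, A_y = 62.97 kN, B_y = 24.32 kN

Resultant of the distributed load: 12.29 × 1 = 12.29 kN at 2.1 m from A.
Taking moments about A: B_y·3.2 − (12.29·1)·2.1 − 70·0.6 − 5·2 = 0 → B_y = 77.809/3.2 = 24.3153 ≈ 24.32 kN.
ΣF_y = 0: A_y + 24.3153 − 12.29·1 − 70 − 5 = 0 → A_y = 62.97 kN.
ΣF_x = 0: no horizontal applied forces, so A_x = 0.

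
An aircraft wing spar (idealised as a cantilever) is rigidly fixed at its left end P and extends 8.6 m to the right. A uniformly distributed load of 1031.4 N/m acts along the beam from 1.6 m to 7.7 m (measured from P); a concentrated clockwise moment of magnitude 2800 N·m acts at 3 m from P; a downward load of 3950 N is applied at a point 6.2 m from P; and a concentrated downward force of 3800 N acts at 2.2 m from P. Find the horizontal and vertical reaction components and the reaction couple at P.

P_x = 0, P_y = 14040 N, M_P = 64910 N·m

Resultant of the distributed load: 1031.4 × 6.1 = 6291.54 N at 4.65 m from P.
ΣF_x = 0: P_x = 0.
ΣF_y = 0: P_y − 1031.4·6.1 − 3950 − 3800 = 0 → P_y = 14040 N.
ΣM about P: M_P − (1031.4·6.1)·4.65 − 2800 − 3950·6.2 − 3800·2.2 = 0 → M_P = 64910 N·m.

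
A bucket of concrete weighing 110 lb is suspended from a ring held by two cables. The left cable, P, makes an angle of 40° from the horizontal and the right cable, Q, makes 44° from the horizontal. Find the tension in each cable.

ΣF_x = 0: −T_P·cos40° + T_Q·cos44° = 0 → T_Q = 1.06493·T_P.
ΣF_y = 0: T_P·sin40° + T_Q·sin44° = 110.
Substitute: T_P·(0.642788 + 1.06493·0.694658) = 110 → T_P = 79.5631 ≈ 79.56 lb.
Then T_Q = 1.06493 × 79.5631 = 84.73 lb.

T_P = 79.56 lb, T_Q = 84.73 lb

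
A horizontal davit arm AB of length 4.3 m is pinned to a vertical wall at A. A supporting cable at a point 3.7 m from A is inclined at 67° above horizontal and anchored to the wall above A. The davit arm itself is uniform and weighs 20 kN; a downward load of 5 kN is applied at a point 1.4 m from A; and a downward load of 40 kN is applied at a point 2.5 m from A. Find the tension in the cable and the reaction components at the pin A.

T = 44.04 kN, A_x = 17.21 kN, A_y = 24.46 kN

ΣM about A: T·sin67°·3.7 − 20·2.15 − 5·1.4 − 40·2.5 = 0 → T = 150/(3.7·0.920505) = 44.0416 ≈ 44.04 kN.
ΣF_x = 0: A_x − T·cos67° = 0 → A_x = 44.0416 × 0.390731 = 17.21 kN.
ΣF_y = 0: A_y + T·sin67° − 20 − 5 − 40 = 0 → A_y = 65 − 44.0416 × 0.920505 = 24.46 kN.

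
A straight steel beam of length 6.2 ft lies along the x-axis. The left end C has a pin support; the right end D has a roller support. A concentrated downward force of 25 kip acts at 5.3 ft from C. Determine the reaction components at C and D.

ΣM about C: D_y·6.2 − 25·5.3 = 0 → D_y = 132.5/6.2 = 21.371 ≈ 21.37 kip.
ΣF_y = 0: C_y + 21.371 − 25 = 0 → C_y = 3.629 kip.
ΣF_x = 0: no horizontal applied forces, so C_x = 0.

C_x = 0, C_y = 3.629 kip, D_y = 21.37 kip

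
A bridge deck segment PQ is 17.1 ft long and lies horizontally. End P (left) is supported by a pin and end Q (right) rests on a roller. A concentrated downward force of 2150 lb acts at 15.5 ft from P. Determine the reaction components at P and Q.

ΣM about P: Q_y·17.1 − 2150·15.5 = 0 → Q_y = 33325/17.1 = 1948.83 ≈ 1949 lb.
ΣF_y = 0: P_y + 1948.83 − 2150 = 0 → P_y = 201.2 lb.
ΣF_x = 0: no horizontal applied forces, so P_x = 0.

P_x = 0, P_y = 201.2 lb, Q_y = 1949 lb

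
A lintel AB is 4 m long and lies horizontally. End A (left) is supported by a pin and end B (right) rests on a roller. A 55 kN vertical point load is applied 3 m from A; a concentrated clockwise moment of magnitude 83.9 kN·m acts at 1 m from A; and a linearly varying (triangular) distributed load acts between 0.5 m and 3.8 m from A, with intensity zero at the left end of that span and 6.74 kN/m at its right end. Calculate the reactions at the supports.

A_x = 0, A_y = -3.611 kN, B_y = 69.73 kN

Resultant of the triangular load: ½ × 6.74 × 3.3 = 11.121 kN, acting at 2.7 m from A (one-third of the span from the peak).
ΣM about A: B_y·4 − 55·3 − 83.9 − (½·6.74·3.3)·2.7 = 0 → B_y = 278.9267/4 = 69.7317 ≈ 69.73 kN.
ΣF_y = 0: A_y + 69.7317 − 55 − ½·6.74·3.3 = 0 → A_y = -3.611 kN.
ΣF_x = 0: no horizontal applied forces, so A_x = 0.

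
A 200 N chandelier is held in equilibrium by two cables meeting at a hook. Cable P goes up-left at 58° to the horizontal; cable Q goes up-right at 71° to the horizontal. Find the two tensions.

ΣF_x = 0: −T_P·cos58° + T_Q·cos71° = 0 → T_Q = 1.62768·T_P.
ΣF_y = 0: T_P·sin58° + T_Q·sin71° = 200.
Substitute: T_P·(0.848048 + 1.62768·0.945519) = 200 → T_P = 83.7854 ≈ 83.79 N.
Then T_Q = 1.62768 × 83.7854 = 136.4 N.

T_P = 83.79 N, T_Q = 136.4 N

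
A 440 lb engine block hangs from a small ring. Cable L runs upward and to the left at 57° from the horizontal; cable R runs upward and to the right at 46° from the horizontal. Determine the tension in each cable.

T_L = 313.7 lb, T_R = 245.9 lb

ΣF_x = 0: −T_L·cos57° + T_R·cos46° = 0 → T_R = 0.784039·T_L.
ΣF_y = 0: T_L·sin57° + T_R·sin46° = 440.
Substitute: T_L·(0.838671 + 0.784039·0.71934) = 440 → T_L = 313.689 ≈ 313.7 lb.
Then T_R = 0.784039 × 313.689 = 245.9 lb.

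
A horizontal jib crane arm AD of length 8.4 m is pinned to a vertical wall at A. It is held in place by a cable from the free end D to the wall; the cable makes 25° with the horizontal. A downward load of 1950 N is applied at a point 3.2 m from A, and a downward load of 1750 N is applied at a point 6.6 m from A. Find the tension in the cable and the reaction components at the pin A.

T = 5011 N, A_x = 4542 N, A_y = 1582 N

ΣM about A: T·sin25°·8.4 − 1950·3.2 − 1750·6.6 = 0 → T = 17790/(8.4·0.422618) = 5011.28 ≈ 5011 N.
ΣF_x = 0: A_x − T·cos25° = 0 → A_x = 5011.28 × 0.906308 = 4542 N.
ΣF_y = 0: A_y + T·sin25° − 1950 − 1750 = 0 → A_y = 3700 − 5011.28 × 0.422618 = 1582 N.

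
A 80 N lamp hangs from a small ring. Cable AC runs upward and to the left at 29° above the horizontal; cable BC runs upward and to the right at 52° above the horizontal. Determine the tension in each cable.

T_AC = 49.87 N, T_BC = 70.84 N

ΣF_x = 0: −T_AC·cos29° + T_BC·cos52° = 0 → T_BC = 1.42062·T_AC.
ΣF_y = 0: T_AC·sin29° + T_BC·sin52° = 80.
Substitute: T_AC·(0.48481 + 1.42062·0.788011) = 80 → T_AC = 49.8668 ≈ 49.87 N.
Then T_BC = 1.42062 × 49.8668 = 70.84 N.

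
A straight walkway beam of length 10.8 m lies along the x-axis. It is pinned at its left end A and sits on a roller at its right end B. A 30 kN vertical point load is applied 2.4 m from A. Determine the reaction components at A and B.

Taking moments about A: B_y·10.8 − 30·2.4 = 0 → B_y = 72/10.8 = 6.66667 ≈ 6.667 kN.
ΣF_y = 0: A_y + 6.66667 − 30 = 0 → A_y = 23.33 kN.
ΣF_x = 0: no horizontal applied forces, so A_x = 0.

A_x = 0, A_y = 23.33 kN, B_y = 6.667 kN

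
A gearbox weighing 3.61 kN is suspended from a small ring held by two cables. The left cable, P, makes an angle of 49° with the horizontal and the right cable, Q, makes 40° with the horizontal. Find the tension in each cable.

T_P = 2.766 kN, T_Q = 2.369 kN

ΣF_x = 0: −T_P·cos49° + T_Q·cos40° = 0 → T_Q = 0.856424·T_P.
ΣF_y = 0: T_P·sin49° + T_Q·sin40° = 3.61.
Substitute: T_P·(0.75471 + 0.856424·0.642788) = 3.61 → T_P = 2.76584 ≈ 2.766 kN.
Then T_Q = 0.856424 × 2.76584 = 2.369 kN.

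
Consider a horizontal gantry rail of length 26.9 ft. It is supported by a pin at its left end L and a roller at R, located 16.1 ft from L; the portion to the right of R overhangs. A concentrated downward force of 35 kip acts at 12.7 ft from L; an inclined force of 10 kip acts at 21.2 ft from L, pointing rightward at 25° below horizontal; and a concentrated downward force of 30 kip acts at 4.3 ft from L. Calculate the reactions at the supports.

L_x = -9.063 kip, L_y = 28.04 kip, R_y = 41.19 kip

Taking moments about L: R_y·16.1 − 35·12.7 − 10·sin25°·21.2 − 30·4.3 = 0 → R_y = 663.095/16.1 = 41.186 ≈ 41.19 kip.
ΣF_y = 0: L_y + 41.186 − 35 − 10·sin25° − 30 = 0 → L_y = 28.04 kip.
ΣF_x = 0: L_x + 10·cos25° = 0 → L_x = -9.063 kip.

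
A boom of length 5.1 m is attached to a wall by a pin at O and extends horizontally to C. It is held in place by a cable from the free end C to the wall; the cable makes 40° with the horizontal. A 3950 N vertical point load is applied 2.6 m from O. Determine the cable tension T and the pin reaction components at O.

T = 3133 N, O_x = 2400 N, O_y = 1936 N

ΣM about O: T·sin40°·5.1 − 3950·2.6 = 0 → T = 10270/(5.1·0.642788) = 3132.8 ≈ 3133 N.
ΣF_x = 0: O_x − T·cos40° = 0 → O_x = 3132.8 × 0.766044 = 2400 N.
ΣF_y = 0: O_y + T·sin40° − 3950 = 0 → O_y = 3950 − 3132.8 × 0.642788 = 1936 N.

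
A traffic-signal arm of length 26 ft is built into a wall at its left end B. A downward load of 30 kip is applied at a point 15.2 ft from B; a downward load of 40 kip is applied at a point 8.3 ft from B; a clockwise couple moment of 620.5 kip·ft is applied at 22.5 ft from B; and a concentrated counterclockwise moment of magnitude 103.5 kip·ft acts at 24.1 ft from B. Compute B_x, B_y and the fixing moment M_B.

ΣF_x = 0: B_x = 0.
ΣF_y = 0: B_y − 30 − 40 = 0 → B_y = 70.00 kip.
ΣM about B: M_B − 30·15.2 − 40·8.3 − 620.5 + 103.5 = 0 → M_B = 1305 kip·ft.

B_x = 0, B_y = 70.00 kip, M_B = 1305 kip·ft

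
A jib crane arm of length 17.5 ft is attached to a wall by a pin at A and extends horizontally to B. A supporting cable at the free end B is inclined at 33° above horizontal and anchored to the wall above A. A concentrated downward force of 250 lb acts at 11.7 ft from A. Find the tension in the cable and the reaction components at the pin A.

ΣM about A: T·sin33°·17.5 − 250·11.7 = 0 → T = 2925/(17.5·0.544639) = 306.887 ≈ 306.9 lb.
ΣF_x = 0: A_x − T·cos33° = 0 → A_x = 306.887 × 0.838671 = 257.4 lb.
ΣF_y = 0: A_y + T·sin33° − 250 = 0 → A_y = 250 − 306.887 × 0.544639 = 82.86 lb.

T = 306.9 lb, A_x = 257.4 lb, A_y = 82.86 lb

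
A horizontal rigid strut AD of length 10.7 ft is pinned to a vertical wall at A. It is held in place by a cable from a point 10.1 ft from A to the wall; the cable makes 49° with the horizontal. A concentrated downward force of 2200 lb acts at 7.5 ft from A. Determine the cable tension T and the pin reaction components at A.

ΣM about A: T·sin49°·10.1 − 2200·7.5 = 0 → T = 16500/(10.1·0.75471) = 2164.62 ≈ 2165 lb.
ΣF_x = 0: A_x − T·cos49° = 0 → A_x = 2164.62 × 0.656059 = 1420 lb.
ΣF_y = 0: A_y + T·sin49° − 2200 = 0 → A_y = 2200 − 2164.62 × 0.75471 = 566.3 lb.

T = 2165 lb, A_x = 1420 lb, A_y = 566.3 lb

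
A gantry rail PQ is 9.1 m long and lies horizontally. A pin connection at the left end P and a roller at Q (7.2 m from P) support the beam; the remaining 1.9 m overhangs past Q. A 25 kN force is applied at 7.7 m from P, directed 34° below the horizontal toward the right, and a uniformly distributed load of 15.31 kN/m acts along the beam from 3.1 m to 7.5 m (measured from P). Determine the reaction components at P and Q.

Resultant of the distributed load: 15.31 × 4.4 = 67.364 kN at 5.3 m from P.
Moments about P: Q_y·7.2 − 25·sin34°·7.7 − (15.31·4.4)·5.3 = 0 → Q_y = 464.674/7.2 = 64.5381 ≈ 64.54 kN.
ΣF_y = 0: P_y + 64.5381 − 25·sin34° − 15.31·4.4 = 0 → P_y = 16.81 kN.
ΣF_x = 0: P_x + 25·cos34° = 0 → P_x = -20.73 kN.

P_x = -20.73 kN, P_y = 16.81 kN, Q_y = 64.54 kN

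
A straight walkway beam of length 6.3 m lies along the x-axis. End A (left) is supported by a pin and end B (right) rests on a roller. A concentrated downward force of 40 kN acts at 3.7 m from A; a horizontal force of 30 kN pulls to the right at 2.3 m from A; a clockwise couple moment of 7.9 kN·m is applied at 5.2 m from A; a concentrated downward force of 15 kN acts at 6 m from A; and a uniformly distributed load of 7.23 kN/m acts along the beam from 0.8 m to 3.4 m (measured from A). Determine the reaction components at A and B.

Resultant of the distributed load: 7.23 × 2.6 = 18.798 kN at 2.1 m from A.
ΣM about A: B_y·6.3 − 40·3.7 − 7.9 − 15·6 − (7.23·2.6)·2.1 = 0 → B_y = 285.3758/6.3 = 45.2977 ≈ 45.30 kN.
ΣF_y = 0: A_y + 45.2977 − 40 − 15 − 7.23·2.6 = 0 → A_y = 28.50 kN.
ΣF_x = 0: A_x + 30 = 0 → A_x = -30.00 kN.

A_x = -30.00 kN, A_y = 28.50 kN, B_y = 45.30 kN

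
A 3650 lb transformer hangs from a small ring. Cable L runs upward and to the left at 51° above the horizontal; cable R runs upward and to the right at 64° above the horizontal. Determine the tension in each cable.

ΣF_x = 0: −T_L·cos51° + T_R·cos64° = 0 → T_R = 1.43559·T_L.
ΣF_y = 0: T_L·sin51° + T_R·sin64° = 3650.
Substitute: T_L·(0.777146 + 1.43559·0.898794) = 3650 → T_L = 1765.46 ≈ 1765 lb.
Then T_R = 1.43559 × 1765.46 = 2534 lb.

T_L = 1765 lb, T_R = 2534 lb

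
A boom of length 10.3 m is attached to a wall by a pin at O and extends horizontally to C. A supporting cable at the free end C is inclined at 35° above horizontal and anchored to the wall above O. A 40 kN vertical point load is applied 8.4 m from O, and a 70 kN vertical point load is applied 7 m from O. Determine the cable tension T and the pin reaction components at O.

T = 139.8 kN, O_x = 114.5 kN, O_y = 29.81 kN

ΣM about O: T·sin35°·10.3 − 40·8.4 − 70·7 = 0 → T = 826/(10.3·0.573576) = 139.814 ≈ 139.8 kN.
ΣF_x = 0: O_x − T·cos35° = 0 → O_x = 139.814 × 0.819152 = 114.5 kN.
ΣF_y = 0: O_y + T·sin35° − 40 − 70 = 0 → O_y = 110 − 139.814 × 0.573576 = 29.81 kN.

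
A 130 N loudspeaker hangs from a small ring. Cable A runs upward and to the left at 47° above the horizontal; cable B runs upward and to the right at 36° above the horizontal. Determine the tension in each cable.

T_A = 106.0 N, T_B = 89.33 N

ΣF_x = 0: −T_A·cos47° + T_B·cos36° = 0 → T_B = 0.842996·T_A.
ΣF_y = 0: T_A·sin47° + T_B·sin36° = 130.
Substitute: T_A·(0.731354 + 0.842996·0.587785) = 130 → T_A = 105.962 ≈ 106.0 N.
Then T_B = 0.842996 × 105.962 = 89.33 N.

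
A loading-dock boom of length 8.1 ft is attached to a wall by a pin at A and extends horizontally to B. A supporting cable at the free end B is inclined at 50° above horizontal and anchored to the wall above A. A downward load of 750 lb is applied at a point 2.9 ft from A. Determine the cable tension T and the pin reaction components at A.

ΣM about A: T·sin50°·8.1 − 750·2.9 = 0 → T = 2175/(8.1·0.766044) = 350.526 ≈ 350.5 lb.
ΣF_x = 0: A_x − T·cos50° = 0 → A_x = 350.526 × 0.642788 = 225.3 lb.
ΣF_y = 0: A_y + T·sin50° − 750 = 0 → A_y = 750 − 350.526 × 0.766044 = 481.5 lb.

T = 350.5 lb, A_x = 225.3 lb, A_y = 481.5 lb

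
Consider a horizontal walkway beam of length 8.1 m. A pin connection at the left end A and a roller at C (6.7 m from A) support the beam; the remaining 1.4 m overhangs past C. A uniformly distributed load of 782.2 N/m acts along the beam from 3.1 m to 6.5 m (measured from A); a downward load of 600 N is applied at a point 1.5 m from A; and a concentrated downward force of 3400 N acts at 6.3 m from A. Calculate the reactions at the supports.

Resultant of the distributed load: 782.2 × 3.4 = 2659.48 N at 4.8 m from A.
ΣM about A: C_y·6.7 − (782.2·3.4)·4.8 − 600·1.5 − 3400·6.3 = 0 → C_y = 35085.504/6.7 = 5236.64 ≈ 5237 N.
ΣF_y = 0: A_y + 5236.64 − 782.2·3.4 − 600 − 3400 = 0 → A_y = 1423 N.
ΣF_x = 0: no horizontal applied forces, so A_x = 0.

A_x = 0, A_y = 1423 N, C_y = 5237 N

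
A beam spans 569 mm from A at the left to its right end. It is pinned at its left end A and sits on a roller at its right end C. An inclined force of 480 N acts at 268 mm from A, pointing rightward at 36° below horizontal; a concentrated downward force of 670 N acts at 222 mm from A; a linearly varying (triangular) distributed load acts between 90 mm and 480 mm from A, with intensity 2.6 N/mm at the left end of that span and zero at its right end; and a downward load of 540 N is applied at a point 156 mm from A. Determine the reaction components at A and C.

Resultant of the triangular load: ½ × 2.6 × 390 = 507 N, acting at 220 mm from A (one-third of the span from the peak).
ΣM about A: C_y·569 − 480·sin36°·268 − 670·222 − (½·2.6·390)·220 − 540·156 = 0 → C_y = 420133/569 = 738.371 ≈ 738.4 N.
ΣF_y = 0: A_y + 738.371 − 480·sin36° − 670 − ½·2.6·390 − 540 = 0 → A_y = 1261 N.
ΣF_x = 0: A_x + 480·cos36° = 0 → A_x = -388.3 N.

A_x = -388.3 N, A_y = 1261 N, C_y = 738.4 N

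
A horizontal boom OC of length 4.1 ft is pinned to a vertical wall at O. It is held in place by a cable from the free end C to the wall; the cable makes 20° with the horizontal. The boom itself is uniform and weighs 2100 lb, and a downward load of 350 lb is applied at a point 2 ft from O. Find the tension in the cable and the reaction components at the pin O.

T = 3569 lb, O_x = 3354 lb, O_y = 1229 lb

ΣM about O: T·sin20°·4.1 − 2100·2.05 − 350·2 = 0 → T = 5005/(4.1·0.34202) = 3569.18 ≈ 3569 lb.
ΣF_x = 0: O_x − T·cos20° = 0 → O_x = 3569.18 × 0.939693 = 3354 lb.
ΣF_y = 0: O_y + T·sin20° − 2100 − 350 = 0 → O_y = 2450 − 3569.18 × 0.34202 = 1229 lb.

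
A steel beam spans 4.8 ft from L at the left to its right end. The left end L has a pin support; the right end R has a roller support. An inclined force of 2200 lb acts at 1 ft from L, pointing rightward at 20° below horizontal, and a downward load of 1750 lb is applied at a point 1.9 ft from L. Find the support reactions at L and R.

L_x = -2067 lb, L_y = 1653 lb, R_y = 849.5 lb

Moments about L: R_y·4.8 − 2200·sin20°·1 − 1750·1.9 = 0 → R_y = 4077.44/4.8 = 849.467 ≈ 849.5 lb.
ΣF_y = 0: L_y + 849.467 − 2200·sin20° − 1750 = 0 → L_y = 1653 lb.
ΣF_x = 0: L_x + 2200·cos20° = 0 → L_x = -2067 lb.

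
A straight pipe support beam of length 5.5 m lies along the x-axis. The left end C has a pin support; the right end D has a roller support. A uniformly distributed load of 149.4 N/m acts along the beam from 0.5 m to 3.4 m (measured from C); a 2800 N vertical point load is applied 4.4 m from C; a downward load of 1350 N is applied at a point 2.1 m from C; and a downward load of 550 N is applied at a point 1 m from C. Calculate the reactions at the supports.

Resultant of the distributed load: 149.4 × 2.9 = 433.26 N at 1.95 m from C.
Moments about C: D_y·5.5 − (149.4·2.9)·1.95 − 2800·4.4 − 1350·2.1 − 550·1 = 0 → D_y = 16549.857/5.5 = 3009.06 ≈ 3009 N.
ΣF_y = 0: C_y + 3009.06 − 149.4·2.9 − 2800 − 1350 − 550 = 0 → C_y = 2124 N.
ΣF_x = 0: no horizontal applied forces, so C_x = 0.

C_x = 0, C_y = 2124 N, D_y = 3009 N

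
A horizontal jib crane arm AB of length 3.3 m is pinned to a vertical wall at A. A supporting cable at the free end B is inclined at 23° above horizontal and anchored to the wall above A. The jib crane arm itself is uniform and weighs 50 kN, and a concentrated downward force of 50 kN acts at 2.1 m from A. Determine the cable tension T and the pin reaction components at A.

T = 145.4 kN, A_x = 133.9 kN, A_y = 43.18 kN

ΣM about A: T·sin23°·3.3 − 50·1.65 − 50·2.1 = 0 → T = 187.5/(3.3·0.390731) = 145.415 ≈ 145.4 kN.
ΣF_x = 0: A_x − T·cos23° = 0 → A_x = 145.415 × 0.920505 = 133.9 kN.
ΣF_y = 0: A_y + T·sin23° − 50 − 50 = 0 → A_y = 100 − 145.415 × 0.390731 = 43.18 kN.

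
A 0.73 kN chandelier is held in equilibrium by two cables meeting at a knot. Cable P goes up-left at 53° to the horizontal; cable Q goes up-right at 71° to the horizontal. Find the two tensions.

ΣF_x = 0: −T_P·cos53° + T_Q·cos71° = 0 → T_Q = 1.84851·T_P.
ΣF_y = 0: T_P·sin53° + T_Q·sin71° = 0.73.
Substitute: T_P·(0.798636 + 1.84851·0.945519) = 0.73 → T_P = 0.286675 ≈ 0.2867 kN.
Then T_Q = 1.84851 × 0.286675 = 0.5299 kN.

T_P = 0.2867 kN, T_Q = 0.5299 kN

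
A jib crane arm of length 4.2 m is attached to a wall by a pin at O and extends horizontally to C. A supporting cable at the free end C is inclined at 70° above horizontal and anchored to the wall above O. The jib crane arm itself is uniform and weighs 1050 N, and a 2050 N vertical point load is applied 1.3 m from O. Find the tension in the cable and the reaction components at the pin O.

ΣM about O: T·sin70°·4.2 − 1050·2.1 − 2050·1.3 = 0 → T = 4870/(4.2·0.939693) = 1233.94 ≈ 1234 N.
ΣF_x = 0: O_x − T·cos70° = 0 → O_x = 1233.94 × 0.34202 = 422.0 N.
ΣF_y = 0: O_y + T·sin70° − 1050 − 2050 = 0 → O_y = 3100 − 1233.94 × 0.939693 = 1940 N.

T = 1234 N, O_x = 422.0 N, O_y = 1940 N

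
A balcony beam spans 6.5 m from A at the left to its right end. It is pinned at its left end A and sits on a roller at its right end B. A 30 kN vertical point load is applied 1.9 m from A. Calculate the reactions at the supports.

ΣM about A: B_y·6.5 − 30·1.9 = 0 → B_y = 57/6.5 = 8.76923 ≈ 8.769 kN.
ΣF_y = 0: A_y + 8.76923 − 30 = 0 → A_y = 21.23 kN.
ΣF_x = 0: no horizontal applied forces, so A_x = 0.

A_x = 0, A_y = 21.23 kN, B_y = 8.769 kN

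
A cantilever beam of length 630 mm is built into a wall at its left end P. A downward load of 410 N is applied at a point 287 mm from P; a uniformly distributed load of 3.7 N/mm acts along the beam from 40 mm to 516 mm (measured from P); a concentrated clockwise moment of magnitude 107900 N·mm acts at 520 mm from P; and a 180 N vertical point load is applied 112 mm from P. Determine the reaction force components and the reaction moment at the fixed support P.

Resultant of the distributed load: 3.7 × 476 = 1761.2 N at 278 mm from P.
ΣF_x = 0: P_x = 0.
ΣF_y = 0: P_y − 410 − 3.7·476 − 180 = 0 → P_y = 2351 N.
ΣM about P: M_P − 410·287 − (3.7·476)·278 − 107900 − 180·112 = 0 → M_P = 735300 N·mm.

P_x = 0, P_y = 2351 N, M_P = 735300 N·mm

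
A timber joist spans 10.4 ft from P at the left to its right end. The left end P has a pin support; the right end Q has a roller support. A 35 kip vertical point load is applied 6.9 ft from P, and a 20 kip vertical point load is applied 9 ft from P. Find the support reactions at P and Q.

Taking moments about P: Q_y·10.4 − 35·6.9 − 20·9 = 0 → Q_y = 421.5/10.4 = 40.5288 ≈ 40.53 kip.
ΣF_y = 0: P_y + 40.5288 − 35 − 20 = 0 → P_y = 14.47 kip.
ΣF_x = 0: no horizontal applied forces, so P_x = 0.

P_x = 0, P_y = 14.47 kip, Q_y = 40.53 kip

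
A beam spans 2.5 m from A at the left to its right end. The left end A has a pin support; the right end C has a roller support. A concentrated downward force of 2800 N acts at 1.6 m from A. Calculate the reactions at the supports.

Taking moments about A: C_y·2.5 − 2800·1.6 = 0 → C_y = 4480/2.5 = 1792 N.
ΣF_y = 0: A_y + 1792 − 2800 = 0 → A_y = 1008 N.
ΣF_x = 0: no horizontal applied forces, so A_x = 0.

A_x = 0, A_y = 1008 N, C_y = 1792 N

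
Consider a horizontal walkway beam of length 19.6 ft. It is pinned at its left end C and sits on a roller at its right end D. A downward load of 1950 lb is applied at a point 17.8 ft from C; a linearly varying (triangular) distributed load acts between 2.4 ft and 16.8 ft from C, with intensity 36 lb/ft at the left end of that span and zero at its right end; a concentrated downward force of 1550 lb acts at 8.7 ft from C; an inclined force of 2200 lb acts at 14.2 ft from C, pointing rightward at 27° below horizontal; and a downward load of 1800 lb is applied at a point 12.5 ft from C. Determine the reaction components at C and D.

C_x = -1960 lb, C_y = 2132 lb, D_y = 4426 lb

Resultant of the triangular load: ½ × 36 × 14.4 = 259.2 lb, acting at 7.2 ft from C (one-third of the span from the peak).
Moments about C: D_y·19.6 − 1950·17.8 − (½·36·14.4)·7.2 − 1550·8.7 − 2200·sin27°·14.2 − 1800·12.5 = 0 → D_y = 86743.9/19.6 = 4425.71 ≈ 4426 lb.
ΣF_y = 0: C_y + 4425.71 − 1950 − ½·36·14.4 − 1550 − 2200·sin27° − 1800 = 0 → C_y = 2132 lb.
ΣF_x = 0: C_x + 2200·cos27° = 0 → C_x = -1960 lb.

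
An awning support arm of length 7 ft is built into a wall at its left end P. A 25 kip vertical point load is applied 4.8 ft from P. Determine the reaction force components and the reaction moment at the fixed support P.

P_x = 0, P_y = 25.00 kip, M_P = 120.0 kip·ft

ΣF_x = 0: P_x = 0.
ΣF_y = 0: P_y − 25 = 0 → P_y = 25.00 kip.
ΣM about P: M_P − 25·4.8 = 0 → M_P = 120.0 kip·ft.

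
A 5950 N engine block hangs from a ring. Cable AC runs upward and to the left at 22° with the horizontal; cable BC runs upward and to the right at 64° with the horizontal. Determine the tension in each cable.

ΣF_x = 0: −T_AC·cos22° + T_BC·cos64° = 0 → T_BC = 2.11507·T_AC.
ΣF_y = 0: T_AC·sin22° + T_BC·sin64° = 5950.
Substitute: T_AC·(0.374607 + 2.11507·0.898794) = 5950 → T_AC = 2614.67 ≈ 2615 N.
Then T_BC = 2.11507 × 2614.67 = 5530 N.

T_AC = 2615 N, T_BC = 5530 N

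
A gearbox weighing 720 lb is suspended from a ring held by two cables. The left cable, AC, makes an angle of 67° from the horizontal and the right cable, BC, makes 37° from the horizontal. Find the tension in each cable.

ΣF_x = 0: −T_AC·cos67° + T_BC·cos37° = 0 → T_BC = 0.489248·T_AC.
ΣF_y = 0: T_AC·sin67° + T_BC·sin37° = 720.
Substitute: T_AC·(0.920505 + 0.489248·0.601815) = 720 → T_AC = 592.621 ≈ 592.6 lb.
Then T_BC = 0.489248 × 592.621 = 289.9 lb.

T_AC = 592.6 lb, T_BC = 289.9 lb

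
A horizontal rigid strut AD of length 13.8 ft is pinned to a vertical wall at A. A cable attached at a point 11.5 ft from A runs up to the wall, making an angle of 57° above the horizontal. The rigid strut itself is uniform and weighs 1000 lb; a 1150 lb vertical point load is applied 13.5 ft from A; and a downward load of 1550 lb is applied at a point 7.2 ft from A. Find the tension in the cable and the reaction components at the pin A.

T = 3482 lb, A_x = 1897 lb, A_y = 779.6 lb

ΣM about A: T·sin57°·11.5 − 1000·6.9 − 1150·13.5 − 1550·7.2 = 0 → T = 33585/(11.5·0.838671) = 3482.22 ≈ 3482 lb.
ΣF_x = 0: A_x − T·cos57° = 0 → A_x = 3482.22 × 0.544639 = 1897 lb.
ΣF_y = 0: A_y + T·sin57° − 1000 − 1150 − 1550 = 0 → A_y = 3700 − 3482.22 × 0.838671 = 779.6 lb.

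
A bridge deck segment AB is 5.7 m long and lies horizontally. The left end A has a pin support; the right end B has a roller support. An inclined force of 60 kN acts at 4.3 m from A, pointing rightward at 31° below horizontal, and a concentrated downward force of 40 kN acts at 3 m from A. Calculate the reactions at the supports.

Moments about A: B_y·5.7 − 60·sin31°·4.3 − 40·3 = 0 → B_y = 252.88/5.7 = 44.3649 ≈ 44.36 kN.
ΣF_y = 0: A_y + 44.3649 − 60·sin31° − 40 = 0 → A_y = 26.54 kN.
ΣF_x = 0: A_x + 60·cos31° = 0 → A_x = -51.43 kN.

A_x = -51.43 kN, A_y = 26.54 kN, B_y = 44.36 kN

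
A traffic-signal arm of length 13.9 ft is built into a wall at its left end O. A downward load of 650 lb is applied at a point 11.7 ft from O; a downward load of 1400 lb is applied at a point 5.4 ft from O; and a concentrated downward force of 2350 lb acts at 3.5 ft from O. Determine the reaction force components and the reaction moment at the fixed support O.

O_x = 0, O_y = 4400 lb, M_O = 23390 lb·ft

ΣF_x = 0: O_x = 0.
ΣF_y = 0: O_y − 650 − 1400 − 2350 = 0 → O_y = 4400 lb.
ΣM about O: M_O − 650·11.7 − 1400·5.4 − 2350·3.5 = 0 → M_O = 23390 lb·ft.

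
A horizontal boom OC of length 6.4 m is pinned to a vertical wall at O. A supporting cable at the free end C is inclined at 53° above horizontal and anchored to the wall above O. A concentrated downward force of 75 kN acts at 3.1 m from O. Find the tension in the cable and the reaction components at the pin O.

T = 45.49 kN, O_x = 27.38 kN, O_y = 38.67 kN

ΣM about O: T·sin53°·6.4 − 75·3.1 = 0 → T = 232.5/(6.4·0.798636) = 45.4877 ≈ 45.49 kN.
ΣF_x = 0: O_x − T·cos53° = 0 → O_x = 45.4877 × 0.601815 = 27.38 kN.
ΣF_y = 0: O_y + T·sin53° − 75 = 0 → O_y = 75 − 45.4877 × 0.798636 = 38.67 kN.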